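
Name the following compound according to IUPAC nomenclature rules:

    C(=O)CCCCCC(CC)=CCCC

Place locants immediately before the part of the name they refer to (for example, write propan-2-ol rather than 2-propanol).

7-ethylundec-7-enal

Counting along the main chain through the –CHO group and the multiple bond gives 11 carbons: the parent is undecane.
The highest-priority functional group is an aldehyde (terminal –CHO), so the name ends in -al.
The chain contains a C=C double bond, so the unsaturation ending is -ene.
Choose the numbering such that the aldehyde carbon is C-1 by definition.
That gives the double bond between C-7 and C-8; an ethyl group at C-7.
The name is 7-ethylundec-7-enal.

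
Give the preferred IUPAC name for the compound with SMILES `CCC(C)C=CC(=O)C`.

The longest carbon chain that includes the carbonyl and the multiple bond has 7 carbons, so the parent hydride is heptane.
A ketone (C=O on an internal carbon) is the principal characteristic group, giving the suffix -one.
A C=C double bond in the chain gives the infix -ene-.
Number the chain so that numbering from this end puts the carbonyl group at C-2 rather than C-6.
This places the carbonyl at C-2; the double bond between C-3 and C-4; a methyl group at C-5.
Putting it together: 5-methylhept-3-en-2-one.

5-methylhept-3-en-2-one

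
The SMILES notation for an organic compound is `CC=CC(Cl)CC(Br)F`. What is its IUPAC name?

Counting along the main chain through the multiple bond gives 6 carbons: the parent is hexane.
A C=C double bond in the chain gives the infix -ene-.
The numbering direction is chosen so that numbering from this end puts the double bond at C-2 rather than C-4.
With this numbering: the double bond between C-2 and C-3; a bromo group at C-6; a chloro group at C-4; a fluoro group at C-6.
Prefixes are listed alphabetically: bromo, chloro, fluoro.
Assembling the pieces gives 6-bromo-4-chloro-6-fluorohex-2-ene.

6-bromo-4-chloro-6-fluorohex-2-ene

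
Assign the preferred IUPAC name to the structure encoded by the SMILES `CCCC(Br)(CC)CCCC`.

The longest continuous carbon chain has 8 atoms, so the parent hydride is octane.
Choose the numbering such that the substituent locant set {4,4} is lower than {5,5} at the first point of difference.
That gives a bromo group at C-4; an ethyl group at C-4.
Prefixes are listed alphabetically: bromo, ethyl.
The name is 4-bromo-4-ethyloctane.

4-bromo-4-ethyloctane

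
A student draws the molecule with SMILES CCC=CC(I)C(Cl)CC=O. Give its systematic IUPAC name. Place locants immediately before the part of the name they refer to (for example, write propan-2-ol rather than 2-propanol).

3-chloro-4-iodooct-5-enal

The longest chain bearing the –CHO group and the multiple bond is 8 carbons long (octane).
An aldehyde (terminal –CHO) is the principal characteristic group, giving the suffix -al.
There is one C=C double bond, indicated by the ending -ene.
The numbering direction is chosen so that the aldehyde carbon is C-1 by definition.
That gives the double bond between C-5 and C-6; a chloro group at C-3; an iodo group at C-4.
Prefixes are listed alphabetically: chloro, iodo.
The name is 3-chloro-4-iodooct-5-enal.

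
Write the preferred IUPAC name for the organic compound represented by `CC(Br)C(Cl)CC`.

2-bromo-3-chloropentane

The parent chain contains 5 carbons (pentane).
The numbering direction is chosen so that the substituent locant set {2,3} is lower than {3,4} at the first point of difference.
That gives a bromo group at C-2; a chloro group at C-3.
Prefixes are listed alphabetically: bromo, chloro.
Putting it together: 2-bromo-3-chloropentane.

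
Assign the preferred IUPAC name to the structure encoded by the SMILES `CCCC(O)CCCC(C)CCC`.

8-methylundecan-4-ol

Counting along the main chain through the –OH group gives 11 carbons: the parent is undecane.
The highest-priority functional group is an alcohol (–OH), so the name ends in -ol.
Number the chain so that numbering from this end puts the hydroxyl group at C-4 rather than C-8.
With this numbering: the hydroxyl at C-4; a methyl group at C-8.
Putting it together: 8-methylundecan-4-ol.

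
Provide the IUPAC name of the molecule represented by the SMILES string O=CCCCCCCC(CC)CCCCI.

Counting along the main chain through the –CHO group gives 12 carbons: the parent is dodecane.
An aldehyde (terminal –CHO) is the principal characteristic group, giving the suffix -al.
Number the chain so that the aldehyde carbon is C-1 by definition.
With this numbering: an ethyl group at C-8; an iodo group at C-12.
Prefixes are listed alphabetically: ethyl, iodo.
Putting it together: 8-ethyl-12-iodododecanal.

8-ethyl-12-iodododecanal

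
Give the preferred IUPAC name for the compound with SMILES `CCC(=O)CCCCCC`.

nonan-3-one

The longest chain bearing the carbonyl is 9 carbons long (nonane).
The principal characteristic group is a ketone (C=O on an internal carbon), named with the suffix -one.
Choose the numbering such that numbering from this end puts the carbonyl group at C-3 rather than C-7.
That gives the carbonyl at C-3.
Assembling the pieces gives nonan-3-one.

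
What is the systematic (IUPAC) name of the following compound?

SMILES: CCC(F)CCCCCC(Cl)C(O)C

The longest carbon chain that includes the –OH group has 11 carbons, so the parent hydride is undecane.
The principal characteristic group is an alcohol (–OH), named with the suffix -ol.
Choose the numbering such that numbering from this end puts the hydroxyl group at C-2 rather than C-10.
With this numbering: the hydroxyl at C-2; a chloro group at C-3; a fluoro group at C-9.
The substituents are ordered alphabetically, ignoring any di-/tri- multipliers.
The name is 3-chloro-9-fluoroundecan-2-ol.

3-chloro-9-fluoroundecan-2-ol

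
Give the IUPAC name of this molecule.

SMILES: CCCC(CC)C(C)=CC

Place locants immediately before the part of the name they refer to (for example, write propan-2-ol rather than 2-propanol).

4-ethyl-3-methylhept-2-ene

The longest carbon chain that includes the multiple bond has 7 carbons, so the parent hydride is heptane.
There is one C=C double bond, indicated by the ending -ene.
Number the chain so that numbering from this end puts the double bond at C-2 rather than C-5.
That gives the double bond between C-2 and C-3; an ethyl group at C-4; a methyl group at C-3.
The substituents are ordered alphabetically, ignoring any di-/tri- multipliers.
Assembling the pieces gives 4-ethyl-3-methylhept-2-ene.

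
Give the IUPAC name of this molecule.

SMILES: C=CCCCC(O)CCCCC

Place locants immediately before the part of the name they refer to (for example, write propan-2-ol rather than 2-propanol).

Counting along the main chain through the –OH group and the multiple bond gives 11 carbons: the parent is undecane.
An alcohol (–OH) is the principal characteristic group, giving the suffix -ol.
The chain contains a C=C double bond, so the unsaturation ending is -ene.
Number the chain so that numbering from this end puts the double bond at C-1 rather than C-10.
That gives the hydroxyl at C-6; the double bond between C-1 and C-2.
Putting it together: undec-1-en-6-ol.

undec-1-en-6-ol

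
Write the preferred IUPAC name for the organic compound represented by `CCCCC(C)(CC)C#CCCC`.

6-ethyl-6-methyldec-4-yne

The longest chain bearing the multiple bond is 10 carbons long (decane).
A C≡C triple bond in the chain gives the infix -yne-.
The numbering direction is chosen so that numbering from this end puts the triple bond at C-4 rather than C-6.
That gives the triple bond between C-4 and C-5; an ethyl group at C-6; a methyl group at C-6.
Substituent prefixes are cited in alphabetical order (multiplying prefixes like di-/tri- are ignored for ordering).
Assembling the pieces gives 6-ethyl-6-methyldec-4-yne.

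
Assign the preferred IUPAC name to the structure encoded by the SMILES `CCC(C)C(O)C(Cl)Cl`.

1,1-dichloro-3-methylpentan-2-ol

The longest chain bearing the –OH group is 5 carbons long (pentane).
The highest-priority functional group is an alcohol (–OH), so the name ends in -ol.
The numbering direction is chosen so that numbering from this end puts the hydroxyl group at C-2 rather than C-4.
With this numbering: the hydroxyl at C-2; two chloro groups at C-1; a methyl group at C-3.
The substituents are ordered alphabetically, ignoring any di-/tri- multipliers.
Assembling the pieces gives 1,1-dichloro-3-methylpentan-2-ol.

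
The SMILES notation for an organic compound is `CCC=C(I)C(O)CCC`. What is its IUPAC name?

Counting along the main chain through the –OH group and the multiple bond gives 8 carbons: the parent is octane.
The principal characteristic group is an alcohol (–OH), named with the suffix -ol.
A C=C double bond in the chain gives the infix -ene-.
The numbering direction is chosen so that numbering from this end puts the hydroxyl group at C-4 rather than C-5.
That gives the hydroxyl at C-4; the double bond between C-5 and C-6; an iodo group at C-5.
Putting it together: 5-iodooct-5-en-4-ol.

5-iodooct-5-en-4-ol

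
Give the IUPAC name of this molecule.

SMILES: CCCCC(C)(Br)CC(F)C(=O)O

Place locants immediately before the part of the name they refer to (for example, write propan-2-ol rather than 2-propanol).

Counting along the main chain through the –COOH group gives 8 carbons: the parent is octane.
The highest-priority functional group is a carboxylic acid (terminal –COOH), so the name ends in -oic acid.
The numbering direction is chosen so that the carboxylic acid carbon is C-1 by definition.
That gives a bromo group at C-4; a fluoro group at C-2; a methyl group at C-4.
Prefixes are listed alphabetically: bromo, fluoro, methyl.
Putting it together: 4-bromo-2-fluoro-4-methyloctanoic acid.

4-bromo-2-fluoro-4-methyloctanoic acid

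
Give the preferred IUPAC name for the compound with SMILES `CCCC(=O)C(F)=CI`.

Counting along the main chain through the carbonyl and the multiple bond gives 6 carbons: the parent is hexane.
A ketone (C=O on an internal carbon) is the principal characteristic group, giving the suffix -one.
The chain contains a C=C double bond, so the unsaturation ending is -ene.
Number the chain so that numbering from this end puts the carbonyl group at C-3 rather than C-4.
This places the carbonyl at C-3; the double bond between C-1 and C-2; a fluoro group at C-2; an iodo group at C-1.
Prefixes are listed alphabetically: fluoro, iodo.
The name is 2-fluoro-1-iodohex-1-en-3-one.

2-fluoro-1-iodohex-1-en-3-one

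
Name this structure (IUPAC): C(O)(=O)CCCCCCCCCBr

The longest carbon chain that includes the –COOH group has 10 carbons, so the parent hydride is decane.
The highest-priority functional group is a carboxylic acid (terminal –COOH), so the name ends in -oic acid.
Choose the numbering such that the carboxylic acid carbon is C-1 by definition.
This places a bromo group at C-10.
The name is 10-bromodecanoic acid.

10-bromodecanoic acid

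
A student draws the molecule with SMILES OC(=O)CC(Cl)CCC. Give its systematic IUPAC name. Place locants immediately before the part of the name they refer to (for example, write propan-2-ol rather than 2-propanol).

3-chlorohexanoic acid

Counting along the main chain through the –COOH group gives 6 carbons: the parent is hexane.
A carboxylic acid (terminal –COOH) is the principal characteristic group, giving the suffix -oic acid.
Number the chain so that the carboxylic acid carbon is C-1 by definition.
With this numbering: a chloro group at C-3.
The name is 3-chlorohexanoic acid.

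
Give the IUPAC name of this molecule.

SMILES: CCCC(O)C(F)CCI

3-fluoro-1-iodoheptan-4-ol

Counting along the main chain through the –OH group gives 7 carbons: the parent is heptane.
The principal characteristic group is an alcohol (–OH), named with the suffix -ol.
The numbering direction is chosen so that the substituent locant set {1,3} is lower than {5,7} at the first point of difference.
This places the hydroxyl at C-4; a fluoro group at C-3; an iodo group at C-1.
The substituents are ordered alphabetically, ignoring any di-/tri- multipliers.
Assembling the pieces gives 3-fluoro-1-iodoheptan-4-ol.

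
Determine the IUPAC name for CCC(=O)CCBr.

1-bromopentan-3-one

Counting along the main chain through the carbonyl gives 5 carbons: the parent is pentane.
The highest-priority functional group is a ketone (C=O on an internal carbon), so the name ends in -one.
Choose the numbering such that the substituent locant set {1} is lower than {5} at the first point of difference.
With this numbering: the carbonyl at C-3; a bromo group at C-1.
The name is 1-bromopentan-3-one.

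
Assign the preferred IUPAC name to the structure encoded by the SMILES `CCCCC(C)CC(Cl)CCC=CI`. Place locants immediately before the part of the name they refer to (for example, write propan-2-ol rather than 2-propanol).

The longest chain bearing the multiple bond is 11 carbons long (undecane).
The chain contains a C=C double bond, so the unsaturation ending is -ene.
Choose the numbering such that numbering from this end puts the double bond at C-1 rather than C-10.
That gives the double bond between C-1 and C-2; a chloro group at C-5; an iodo group at C-1; a methyl group at C-7.
The substituents are ordered alphabetically, ignoring any di-/tri- multipliers.
Assembling the pieces gives 5-chloro-1-iodo-7-methylundec-1-ene.

5-chloro-1-iodo-7-methylundec-1-ene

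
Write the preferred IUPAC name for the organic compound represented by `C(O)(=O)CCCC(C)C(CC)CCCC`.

The longest carbon chain that includes the –COOH group has 10 carbons, so the parent hydride is decane.
The principal characteristic group is a carboxylic acid (terminal –COOH), named with the suffix -oic acid.
The numbering direction is chosen so that the carboxylic acid carbon is C-1 by definition.
This places an ethyl group at C-6; a methyl group at C-5.
The substituents are ordered alphabetically, ignoring any di-/tri- multipliers.
The name is 6-ethyl-5-methyldecanoic acid.

6-ethyl-5-methyldecanoic acid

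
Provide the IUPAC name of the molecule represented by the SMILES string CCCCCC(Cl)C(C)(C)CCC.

5-chloro-4,4-dimethyldecane

The longest continuous carbon chain has 10 atoms, so the parent hydride is decane.
The numbering direction is chosen so that the substituent locant set {4,4,5} is lower than {6,7,7} at the first point of difference.
That gives a chloro group at C-5; two methyl groups at C-4.
Substituent prefixes are cited in alphabetical order (multiplying prefixes like di-/tri- are ignored for ordering).
The name is 5-chloro-4,4-dimethyldecane.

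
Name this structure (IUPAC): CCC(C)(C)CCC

3,3-dimethylhexane

The parent chain contains 6 carbons (hexane).
Choose the numbering such that the substituent locant set {3,3} is lower than {4,4} at the first point of difference.
With this numbering: two methyl groups at C-3.
The name is 3,3-dimethylhexane.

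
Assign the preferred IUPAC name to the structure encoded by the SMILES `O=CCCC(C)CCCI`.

The longest carbon chain that includes the –CHO group has 7 carbons, so the parent hydride is heptane.
The principal characteristic group is an aldehyde (terminal –CHO), named with the suffix -al.
The numbering direction is chosen so that the aldehyde carbon is C-1 by definition.
That gives an iodo group at C-7; a methyl group at C-4.
The substituents are ordered alphabetically, ignoring any di-/tri- multipliers.
The name is 7-iodo-4-methylheptanal.

7-iodo-4-methylheptanal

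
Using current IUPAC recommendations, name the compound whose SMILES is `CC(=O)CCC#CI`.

6-iodohex-5-yn-2-one

The longest chain bearing the carbonyl and the multiple bond is 6 carbons long (hexane).
A ketone (C=O on an internal carbon) is the principal characteristic group, giving the suffix -one.
There is one C≡C triple bond, indicated by the ending -yne.
The numbering direction is chosen so that numbering from this end puts the carbonyl group at C-2 rather than C-5.
With this numbering: the carbonyl at C-2; the triple bond between C-5 and C-6; an iodo group at C-6.
The name is 6-iodohex-5-yn-2-one.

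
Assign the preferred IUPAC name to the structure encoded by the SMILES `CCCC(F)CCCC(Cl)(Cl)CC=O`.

3,3-dichloro-7-fluorodecanal

The longest carbon chain that includes the –CHO group has 10 carbons, so the parent hydride is decane.
The highest-priority functional group is an aldehyde (terminal –CHO), so the name ends in -al.
Number the chain so that the aldehyde carbon is C-1 by definition.
That gives two chloro groups at C-3; a fluoro group at C-7.
Prefixes are listed alphabetically: chloro, fluoro.
The name is 3,3-dichloro-7-fluorodecanal.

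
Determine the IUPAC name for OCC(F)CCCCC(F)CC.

The longest chain bearing the –OH group is 9 carbons long (nonane).
An alcohol (–OH) is the principal characteristic group, giving the suffix -ol.
Choose the numbering such that numbering from this end puts the hydroxyl group at C-1 rather than C-9.
This places the hydroxyl at C-1; fluoro groups at C-2 and C-7.
The name is 2,7-difluorononan-1-ol.

2,7-difluorononan-1-ol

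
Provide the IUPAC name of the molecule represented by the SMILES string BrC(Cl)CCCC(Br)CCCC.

The longest continuous carbon chain has 9 atoms, so the parent hydride is nonane.
Choose the numbering such that the substituent locant set {1,1,5} is lower than {5,9,9} at the first point of difference.
This places bromo groups at C-1 and C-5; a chloro group at C-1.
Prefixes are listed alphabetically: bromo, chloro.
Assembling the pieces gives 1,5-dibromo-1-chlorononane.

1,5-dibromo-1-chlorononane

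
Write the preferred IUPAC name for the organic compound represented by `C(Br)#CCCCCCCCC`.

1-bromodec-1-yne

The longest carbon chain that includes the multiple bond has 10 carbons, so the parent hydride is decane.
A C≡C triple bond in the chain gives the infix -yne-.
The numbering direction is chosen so that numbering from this end puts the triple bond at C-1 rather than C-9.
With this numbering: the triple bond between C-1 and C-2; a bromo group at C-1.
Assembling the pieces gives 1-bromodec-1-yne.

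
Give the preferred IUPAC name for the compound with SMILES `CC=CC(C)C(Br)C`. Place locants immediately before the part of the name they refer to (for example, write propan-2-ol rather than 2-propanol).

5-bromo-4-methylhex-2-ene

Counting along the main chain through the multiple bond gives 6 carbons: the parent is hexane.
The chain contains a C=C double bond, so the unsaturation ending is -ene.
Choose the numbering such that numbering from this end puts the double bond at C-2 rather than C-4.
That gives the double bond between C-2 and C-3; a bromo group at C-5; a methyl group at C-4.
The substituents are ordered alphabetically, ignoring any di-/tri- multipliers.
Putting it together: 5-bromo-4-methylhex-2-ene.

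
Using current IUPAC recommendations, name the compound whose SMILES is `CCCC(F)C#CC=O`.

The longest chain bearing the –CHO group and the multiple bond is 7 carbons long (heptane).
The principal characteristic group is an aldehyde (terminal –CHO), named with the suffix -al.
The chain contains a C≡C triple bond, so the unsaturation ending is -yne.
Number the chain so that the aldehyde carbon is C-1 by definition.
This places the triple bond between C-2 and C-3; a fluoro group at C-4.
Putting it together: 4-fluorohept-2-ynal.

4-fluorohept-2-ynal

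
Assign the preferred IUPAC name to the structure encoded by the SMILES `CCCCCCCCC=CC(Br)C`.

2-bromododec-3-ene

Counting along the main chain through the multiple bond gives 12 carbons: the parent is dodecane.
A C=C double bond in the chain gives the infix -ene-.
Choose the numbering such that numbering from this end puts the double bond at C-3 rather than C-9.
This places the double bond between C-3 and C-4; a bromo group at C-2.
Putting it together: 2-bromododec-3-ene.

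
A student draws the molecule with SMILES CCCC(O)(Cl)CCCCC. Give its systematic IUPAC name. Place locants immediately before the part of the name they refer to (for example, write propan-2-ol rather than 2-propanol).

4-chlorononan-4-ol

The longest chain bearing the –OH group is 9 carbons long (nonane).
The highest-priority functional group is an alcohol (–OH), so the name ends in -ol.
The numbering direction is chosen so that numbering from this end puts the hydroxyl group at C-4 rather than C-6.
This places the hydroxyl at C-4; a chloro group at C-4.
The name is 4-chlorononan-4-ol.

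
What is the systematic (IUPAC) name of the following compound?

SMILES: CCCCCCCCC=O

nonanal

The longest carbon chain that includes the –CHO group has 9 carbons, so the parent hydride is nonane.
The highest-priority functional group is an aldehyde (terminal –CHO), so the name ends in -al.
The numbering direction is chosen so that the aldehyde carbon is C-1 by definition.
Putting it together: nonanal.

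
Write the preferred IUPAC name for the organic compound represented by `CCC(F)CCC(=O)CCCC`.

Counting along the main chain through the carbonyl gives 10 carbons: the parent is decane.
The principal characteristic group is a ketone (C=O on an internal carbon), named with the suffix -one.
The numbering direction is chosen so that numbering from this end puts the carbonyl group at C-5 rather than C-6.
This places the carbonyl at C-5; a fluoro group at C-8.
The name is 8-fluorodecan-5-one.

8-fluorodecan-5-one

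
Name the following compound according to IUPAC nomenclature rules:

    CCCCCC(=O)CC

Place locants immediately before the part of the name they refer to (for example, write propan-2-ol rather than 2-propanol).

The longest chain bearing the carbonyl is 8 carbons long (octane).
The principal characteristic group is a ketone (C=O on an internal carbon), named with the suffix -one.
Number the chain so that numbering from this end puts the carbonyl group at C-3 rather than C-6.
With this numbering: the carbonyl at C-3.
The name is octan-3-one.

octan-3-one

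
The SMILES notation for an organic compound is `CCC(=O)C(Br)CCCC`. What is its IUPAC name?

The longest carbon chain that includes the carbonyl has 8 carbons, so the parent hydride is octane.
A ketone (C=O on an internal carbon) is the principal characteristic group, giving the suffix -one.
The numbering direction is chosen so that numbering from this end puts the carbonyl group at C-3 rather than C-6.
That gives the carbonyl at C-3; a bromo group at C-4.
Putting it together: 4-bromooctan-3-one.

4-bromooctan-3-one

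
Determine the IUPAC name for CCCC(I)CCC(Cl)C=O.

2-chloro-5-iodooctanal

The longest carbon chain that includes the –CHO group has 8 carbons, so the parent hydride is octane.
The highest-priority functional group is an aldehyde (terminal –CHO), so the name ends in -al.
Choose the numbering such that the aldehyde carbon is C-1 by definition.
With this numbering: a chloro group at C-2; an iodo group at C-5.
The substituents are ordered alphabetically, ignoring any di-/tri- multipliers.
Assembling the pieces gives 2-chloro-5-iodooctanal.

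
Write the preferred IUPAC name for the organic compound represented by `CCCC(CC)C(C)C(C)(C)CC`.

5-ethyl-3,3,4-trimethyloctane

The longest carbon chain is 8 atoms: the parent is octane.
The numbering direction is chosen so that the substituent locant set {3,3,4,5} is lower than {4,5,6,6} at the first point of difference.
With this numbering: an ethyl group at C-5; methyl groups at C-3 (×2) and C-4.
Substituent prefixes are cited in alphabetical order (multiplying prefixes like di-/tri- are ignored for ordering).
The name is 5-ethyl-3,3,4-trimethyloctane.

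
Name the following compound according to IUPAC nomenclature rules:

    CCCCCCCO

heptan-1-ol

Counting along the main chain through the –OH group gives 7 carbons: the parent is heptane.
An alcohol (–OH) is the principal characteristic group, giving the suffix -ol.
Choose the numbering such that numbering from this end puts the hydroxyl group at C-1 rather than C-7.
With this numbering: the hydroxyl at C-1.
Putting it together: heptan-1-ol.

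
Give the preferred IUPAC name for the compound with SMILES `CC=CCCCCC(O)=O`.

The longest carbon chain that includes the –COOH group and the multiple bond has 8 carbons, so the parent hydride is octane.
The principal characteristic group is a carboxylic acid (terminal –COOH), named with the suffix -oic acid.
The chain contains a C=C double bond, so the unsaturation ending is -ene.
Choose the numbering such that the carboxylic acid carbon is C-1 by definition.
This places the double bond between C-6 and C-7.
Putting it together: oct-6-enoic acid.

oct-6-enoic acid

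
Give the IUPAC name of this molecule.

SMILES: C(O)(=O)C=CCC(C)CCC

5-methyloct-2-enoic acid

The longest carbon chain that includes the –COOH group and the multiple bond has 8 carbons, so the parent hydride is octane.
The highest-priority functional group is a carboxylic acid (terminal –COOH), so the name ends in -oic acid.
There is one C=C double bond, indicated by the ending -ene.
Number the chain so that the carboxylic acid carbon is C-1 by definition.
That gives the double bond between C-2 and C-3; a methyl group at C-5.
Assembling the pieces gives 5-methyloct-2-enoic acid.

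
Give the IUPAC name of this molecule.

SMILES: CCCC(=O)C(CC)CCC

5-ethyloctan-4-one

The longest carbon chain that includes the carbonyl has 8 carbons, so the parent hydride is octane.
The highest-priority functional group is a ketone (C=O on an internal carbon), so the name ends in -one.
The numbering direction is chosen so that numbering from this end puts the carbonyl group at C-4 rather than C-5.
That gives the carbonyl at C-4; an ethyl group at C-5.
The name is 5-ethyloctan-4-one.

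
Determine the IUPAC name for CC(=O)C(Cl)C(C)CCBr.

The longest chain bearing the carbonyl is 6 carbons long (hexane).
A ketone (C=O on an internal carbon) is the principal characteristic group, giving the suffix -one.
The numbering direction is chosen so that numbering from this end puts the carbonyl group at C-2 rather than C-5.
That gives the carbonyl at C-2; a bromo group at C-6; a chloro group at C-3; a methyl group at C-4.
The substituents are ordered alphabetically, ignoring any di-/tri- multipliers.
Putting it together: 6-bromo-3-chloro-4-methylhexan-2-one.

6-bromo-3-chloro-4-methylhexan-2-one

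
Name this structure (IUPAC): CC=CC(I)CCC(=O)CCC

7-iododec-8-en-4-one

The longest chain bearing the carbonyl and the multiple bond is 10 carbons long (decane).
The principal characteristic group is a ketone (C=O on an internal carbon), named with the suffix -one.
The chain contains a C=C double bond, so the unsaturation ending is -ene.
Number the chain so that numbering from this end puts the carbonyl group at C-4 rather than C-7.
This places the carbonyl at C-4; the double bond between C-8 and C-9; an iodo group at C-7.
Putting it together: 7-iododec-8-en-4-one.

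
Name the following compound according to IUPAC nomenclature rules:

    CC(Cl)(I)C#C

Counting along the main chain through the multiple bond gives 4 carbons: the parent is butane.
There is one C≡C triple bond, indicated by the ending -yne.
The numbering direction is chosen so that numbering from this end puts the triple bond at C-1 rather than C-3.
That gives the triple bond between C-1 and C-2; a chloro group at C-3; an iodo group at C-3.
Prefixes are listed alphabetically: chloro, iodo.
The name is 3-chloro-3-iodobut-1-yne.

3-chloro-3-iodobut-1-yne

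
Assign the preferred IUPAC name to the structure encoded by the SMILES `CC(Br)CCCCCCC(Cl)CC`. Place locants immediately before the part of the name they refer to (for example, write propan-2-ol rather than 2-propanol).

2-bromo-9-chloroundecane

The longest carbon chain is 11 atoms: the parent is undecane.
The numbering direction is chosen so that the substituent locant set {2,9} is lower than {3,10} at the first point of difference.
This places a bromo group at C-2; a chloro group at C-9.
Substituent prefixes are cited in alphabetical order (multiplying prefixes like di-/tri- are ignored for ordering).
The name is 2-bromo-9-chloroundecane.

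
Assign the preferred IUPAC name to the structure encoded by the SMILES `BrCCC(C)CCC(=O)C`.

7-bromo-5-methylheptan-2-one

The longest chain bearing the carbonyl is 7 carbons long (heptane).
A ketone (C=O on an internal carbon) is the principal characteristic group, giving the suffix -one.
Number the chain so that numbering from this end puts the carbonyl group at C-2 rather than C-6.
With this numbering: the carbonyl at C-2; a bromo group at C-7; a methyl group at C-5.
Substituent prefixes are cited in alphabetical order (multiplying prefixes like di-/tri- are ignored for ordering).
Assembling the pieces gives 7-bromo-5-methylheptan-2-one.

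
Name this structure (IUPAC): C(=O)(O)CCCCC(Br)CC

Counting along the main chain through the –COOH group gives 8 carbons: the parent is octane.
The principal characteristic group is a carboxylic acid (terminal –COOH), named with the suffix -oic acid.
Choose the numbering such that the carboxylic acid carbon is C-1 by definition.
That gives a bromo group at C-6.
The name is 6-bromooctanoic acid.

6-bromooctanoic acid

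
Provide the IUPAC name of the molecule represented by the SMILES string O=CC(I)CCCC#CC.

The longest carbon chain that includes the –CHO group and the multiple bond has 8 carbons, so the parent hydride is octane.
The principal characteristic group is an aldehyde (terminal –CHO), named with the suffix -al.
A C≡C triple bond in the chain gives the infix -yne-.
The numbering direction is chosen so that the aldehyde carbon is C-1 by definition.
This places the triple bond between C-6 and C-7; an iodo group at C-2.
Assembling the pieces gives 2-iodooct-6-ynal.

2-iodooct-6-ynal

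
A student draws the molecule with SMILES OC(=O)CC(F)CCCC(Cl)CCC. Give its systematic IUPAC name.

7-chloro-3-fluorodecanoic acid

The longest chain bearing the –COOH group is 10 carbons long (decane).
A carboxylic acid (terminal –COOH) is the principal characteristic group, giving the suffix -oic acid.
Number the chain so that the carboxylic acid carbon is C-1 by definition.
That gives a chloro group at C-7; a fluoro group at C-3.
The substituents are ordered alphabetically, ignoring any di-/tri- multipliers.
Assembling the pieces gives 7-chloro-3-fluorodecanoic acid.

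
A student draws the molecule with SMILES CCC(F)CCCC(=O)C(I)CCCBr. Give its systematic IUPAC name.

The longest carbon chain that includes the carbonyl has 11 carbons, so the parent hydride is undecane.
A ketone (C=O on an internal carbon) is the principal characteristic group, giving the suffix -one.
Choose the numbering such that numbering from this end puts the carbonyl group at C-5 rather than C-7.
That gives the carbonyl at C-5; a bromo group at C-1; a fluoro group at C-9; an iodo group at C-4.
Prefixes are listed alphabetically: bromo, fluoro, iodo.
Putting it together: 1-bromo-9-fluoro-4-iodoundecan-5-one.

1-bromo-9-fluoro-4-iodoundecan-5-one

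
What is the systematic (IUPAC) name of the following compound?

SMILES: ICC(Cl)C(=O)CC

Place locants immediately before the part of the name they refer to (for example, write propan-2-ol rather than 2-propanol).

2-chloro-1-iodopentan-3-one

The longest carbon chain that includes the carbonyl has 5 carbons, so the parent hydride is pentane.
The highest-priority functional group is a ketone (C=O on an internal carbon), so the name ends in -one.
The numbering direction is chosen so that the substituent locant set {1,2} is lower than {4,5} at the first point of difference.
This places the carbonyl at C-3; a chloro group at C-2; an iodo group at C-1.
The substituents are ordered alphabetically, ignoring any di-/tri- multipliers.
Putting it together: 2-chloro-1-iodopentan-3-one.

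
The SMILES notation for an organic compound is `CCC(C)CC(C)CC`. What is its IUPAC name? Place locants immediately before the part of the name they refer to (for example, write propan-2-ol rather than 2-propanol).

3,5-dimethylheptane

The longest continuous carbon chain has 7 atoms, so the parent hydride is heptane.
The molecule is symmetric, so either numbering direction gives the same locants.
That gives methyl groups at C-3 and C-5.
Putting it together: 3,5-dimethylheptane.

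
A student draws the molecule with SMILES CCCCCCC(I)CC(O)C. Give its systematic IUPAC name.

Counting along the main chain through the –OH group gives 10 carbons: the parent is decane.
The highest-priority functional group is an alcohol (–OH), so the name ends in -ol.
The numbering direction is chosen so that numbering from this end puts the hydroxyl group at C-2 rather than C-9.
This places the hydroxyl at C-2; an iodo group at C-4.
The name is 4-iododecan-2-ol.

4-iododecan-2-ol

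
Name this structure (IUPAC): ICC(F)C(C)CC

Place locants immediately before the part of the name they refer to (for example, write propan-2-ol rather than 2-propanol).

The longest continuous carbon chain has 5 atoms, so the parent hydride is pentane.
Choose the numbering such that the substituent locant set {1,2,3} is lower than {3,4,5} at the first point of difference.
With this numbering: a fluoro group at C-2; an iodo group at C-1; a methyl group at C-3.
Prefixes are listed alphabetically: fluoro, iodo, methyl.
The name is 2-fluoro-1-iodo-3-methylpentane.

2-fluoro-1-iodo-3-methylpentane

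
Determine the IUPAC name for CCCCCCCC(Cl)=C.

The longest carbon chain that includes the multiple bond has 9 carbons, so the parent hydride is nonane.
A C=C double bond in the chain gives the infix -ene-.
Number the chain so that numbering from this end puts the double bond at C-1 rather than C-8.
With this numbering: the double bond between C-1 and C-2; a chloro group at C-2.
Putting it together: 2-chloronon-1-ene.

2-chloronon-1-ene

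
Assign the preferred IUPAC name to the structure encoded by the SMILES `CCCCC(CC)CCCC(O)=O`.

5-ethylnonanoic acid

The longest carbon chain that includes the –COOH group has 9 carbons, so the parent hydride is nonane.
The principal characteristic group is a carboxylic acid (terminal –COOH), named with the suffix -oic acid.
Choose the numbering such that the carboxylic acid carbon is C-1 by definition.
With this numbering: an ethyl group at C-5.
The name is 5-ethylnonanoic acid.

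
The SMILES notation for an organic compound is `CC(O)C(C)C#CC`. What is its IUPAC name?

Counting along the main chain through the –OH group and the multiple bond gives 6 carbons: the parent is hexane.
An alcohol (–OH) is the principal characteristic group, giving the suffix -ol.
There is one C≡C triple bond, indicated by the ending -yne.
The numbering direction is chosen so that numbering from this end puts the hydroxyl group at C-2 rather than C-5.
With this numbering: the hydroxyl at C-2; the triple bond between C-4 and C-5; a methyl group at C-3.
Assembling the pieces gives 3-methylhex-4-yn-2-ol.

3-methylhex-4-yn-2-ol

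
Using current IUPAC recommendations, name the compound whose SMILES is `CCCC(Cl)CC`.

The parent chain contains 6 carbons (hexane).
Choose the numbering such that the substituent locant set {3} is lower than {4} at the first point of difference.
That gives a chloro group at C-3.
Putting it together: 3-chlorohexane.

3-chlorohexane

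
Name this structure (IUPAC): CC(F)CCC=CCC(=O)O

7-fluorooct-3-enoic acid

The longest chain bearing the –COOH group and the multiple bond is 8 carbons long (octane).
The principal characteristic group is a carboxylic acid (terminal –COOH), named with the suffix -oic acid.
The chain contains a C=C double bond, so the unsaturation ending is -ene.
The numbering direction is chosen so that the carboxylic acid carbon is C-1 by definition.
With this numbering: the double bond between C-3 and C-4; a fluoro group at C-7.
Assembling the pieces gives 7-fluorooct-3-enoic acid.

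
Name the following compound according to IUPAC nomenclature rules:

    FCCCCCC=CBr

Counting along the main chain through the multiple bond gives 7 carbons: the parent is heptane.
A C=C double bond in the chain gives the infix -ene-.
The numbering direction is chosen so that numbering from this end puts the double bond at C-1 rather than C-6.
This places the double bond between C-1 and C-2; a bromo group at C-1; a fluoro group at C-7.
The substituents are ordered alphabetically, ignoring any di-/tri- multipliers.
The name is 1-bromo-7-fluorohept-1-ene.

1-bromo-7-fluorohept-1-ene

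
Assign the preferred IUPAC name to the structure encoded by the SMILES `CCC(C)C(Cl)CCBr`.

1-bromo-3-chloro-4-methylhexane

The parent chain contains 6 carbons (hexane).
The numbering direction is chosen so that the substituent locant set {1,3,4} is lower than {3,4,6} at the first point of difference.
This places a bromo group at C-1; a chloro group at C-3; a methyl group at C-4.
The substituents are ordered alphabetically, ignoring any di-/tri- multipliers.
The name is 1-bromo-3-chloro-4-methylhexane.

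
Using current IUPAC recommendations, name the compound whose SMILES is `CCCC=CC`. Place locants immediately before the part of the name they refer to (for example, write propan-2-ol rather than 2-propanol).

hex-2-ene

The longest carbon chain that includes the multiple bond has 6 carbons, so the parent hydride is hexane.
There is one C=C double bond, indicated by the ending -ene.
Choose the numbering such that numbering from this end puts the double bond at C-2 rather than C-4.
This places the double bond between C-2 and C-3.
The name is hex-2-ene.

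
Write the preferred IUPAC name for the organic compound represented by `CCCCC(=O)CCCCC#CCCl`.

The longest chain bearing the carbonyl and the multiple bond is 12 carbons long (dodecane).
A ketone (C=O on an internal carbon) is the principal characteristic group, giving the suffix -one.
There is one C≡C triple bond, indicated by the ending -yne.
The numbering direction is chosen so that numbering from this end puts the carbonyl group at C-5 rather than C-8.
With this numbering: the carbonyl at C-5; the triple bond between C-10 and C-11; a chloro group at C-12.
Assembling the pieces gives 12-chlorododec-10-yn-5-one.

12-chlorododec-10-yn-5-one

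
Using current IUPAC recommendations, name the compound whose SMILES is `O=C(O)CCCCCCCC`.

The longest chain bearing the –COOH group is 9 carbons long (nonane).
The highest-priority functional group is a carboxylic acid (terminal –COOH), so the name ends in -oic acid.
Number the chain so that the carboxylic acid carbon is C-1 by definition.
The name is nonanoic acid.

nonanoic acid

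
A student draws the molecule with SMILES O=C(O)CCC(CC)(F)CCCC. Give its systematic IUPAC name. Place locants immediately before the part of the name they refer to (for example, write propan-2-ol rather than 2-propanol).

The longest carbon chain that includes the –COOH group has 8 carbons, so the parent hydride is octane.
A carboxylic acid (terminal –COOH) is the principal characteristic group, giving the suffix -oic acid.
Number the chain so that the carboxylic acid carbon is C-1 by definition.
With this numbering: an ethyl group at C-4; a fluoro group at C-4.
The substituents are ordered alphabetically, ignoring any di-/tri- multipliers.
Assembling the pieces gives 4-ethyl-4-fluorooctanoic acid.

4-ethyl-4-fluorooctanoic acid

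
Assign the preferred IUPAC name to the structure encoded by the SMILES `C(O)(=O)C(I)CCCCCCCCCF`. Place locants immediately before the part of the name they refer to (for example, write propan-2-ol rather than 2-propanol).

11-fluoro-2-iodoundecanoic acid

The longest carbon chain that includes the –COOH group has 11 carbons, so the parent hydride is undecane.
A carboxylic acid (terminal –COOH) is the principal characteristic group, giving the suffix -oic acid.
Number the chain so that the carboxylic acid carbon is C-1 by definition.
With this numbering: a fluoro group at C-11; an iodo group at C-2.
Substituent prefixes are cited in alphabetical order (multiplying prefixes like di-/tri- are ignored for ordering).
Assembling the pieces gives 11-fluoro-2-iodoundecanoic acid.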